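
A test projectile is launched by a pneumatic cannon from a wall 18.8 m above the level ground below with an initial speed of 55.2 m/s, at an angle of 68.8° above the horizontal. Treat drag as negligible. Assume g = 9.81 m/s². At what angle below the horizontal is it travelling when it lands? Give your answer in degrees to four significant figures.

Resolve: vₓ = 55.20 cos 68.8° = 19.96 m/s and v_y0 = 55.20 sin 68.8° = 51.46 m/s.
The projectile lands when y = 18.8 + (51.46) t − ½·9.81·t² = 0. Positive root: t = (51.46 + √(51.46² + 2·9.81·18.8)) / 9.81 = (51.46 + 54.93) / 9.81 = 10.85 s.
At impact: v_y = v_y0 − g t = −54.93 m/s; vₓ = 19.96 m/s.
Angle below horizontal: arctan(|v_y|/vₓ) = arctan(54.93/19.96) = 70.03°.

70.03°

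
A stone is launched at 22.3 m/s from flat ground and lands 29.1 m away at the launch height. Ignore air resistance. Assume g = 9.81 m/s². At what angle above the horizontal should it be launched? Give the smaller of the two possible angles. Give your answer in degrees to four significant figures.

17.52°

R = v₀² sin 2θ / g gives sin 2θ = gR/v₀² = 9.81·29.1/22.3² = 0.5741.
2θ = 35.03° or 180° − 35.03° = 145.0°, so θ = 17.52° or 72.48°.
The smaller angle is 17.52°.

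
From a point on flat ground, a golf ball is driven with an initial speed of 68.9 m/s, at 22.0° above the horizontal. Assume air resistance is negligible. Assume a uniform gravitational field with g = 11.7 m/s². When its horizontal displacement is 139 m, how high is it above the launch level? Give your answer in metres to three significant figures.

Horizontal component vₓ = 68.90 cos 22.0° = 63.88 m/s; vertical v_y0 = 68.90 sin 22.0° = 25.81 m/s.
x = vₓ t ⇒ t = 139/63.88 = 2.176 s.
Height: y = v_y0 t − ½ g t² = 25.81 × 2.176 − 5.850 × 2.176² = 56.16 − 27.70 = 28.46 m.

28.5 m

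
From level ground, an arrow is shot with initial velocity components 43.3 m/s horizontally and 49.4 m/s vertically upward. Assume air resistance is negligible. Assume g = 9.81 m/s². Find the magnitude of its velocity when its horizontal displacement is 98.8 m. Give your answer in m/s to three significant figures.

51.0 m/s

x = vₓ t ⇒ t = 98.8/43.30 = 2.282 s.
Vertical velocity there: v_y = v_y0 − g t = 49.40 − 9.81 × 2.282 = 27.02 m/s.
Speed: √(vₓ² + v_y²) = √(43.30² + 27.02²) = 51.04 m/s.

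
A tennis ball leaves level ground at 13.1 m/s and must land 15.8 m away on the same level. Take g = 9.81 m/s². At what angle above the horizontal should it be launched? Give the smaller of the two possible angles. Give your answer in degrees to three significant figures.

32.3°

From R = (v₀²/g) sin 2θ: sin 2θ = 9.81 × 15.8 / 171.61 = 0.9032.
2θ = 64.58° or 180° − 64.58° = 115.4°, so θ = 32.29° or 57.71°.
The smaller angle is 32.29°.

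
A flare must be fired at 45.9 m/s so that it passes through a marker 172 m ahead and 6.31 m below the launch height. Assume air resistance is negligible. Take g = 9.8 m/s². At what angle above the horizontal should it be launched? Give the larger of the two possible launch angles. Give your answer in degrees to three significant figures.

64.1°

Trajectory: y = x tanθ − g x² (1 + tan²θ)/(2v₀²). With x = 172, y = −6.31, v₀ = 45.9, g = 9.80:
68.81 tan²θ − 172 tanθ + (62.50) = 0.
tanθ = [172 ± √(172² − 4 × 68.81 × (62.50))] / (2 × 68.81) = (172 ± 111.3) / 137.6, giving tanθ = 0.4412 or 2.059.
θ = 23.81° or 64.09°; the larger is 64.09°.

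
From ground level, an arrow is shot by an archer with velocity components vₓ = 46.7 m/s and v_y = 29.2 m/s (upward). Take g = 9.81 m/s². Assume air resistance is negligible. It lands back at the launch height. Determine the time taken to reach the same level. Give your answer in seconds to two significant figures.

It returns to y = 0 when t = 2 v_y0 / g = 2(29.20)/9.81 = 5.953 s.

6.0 s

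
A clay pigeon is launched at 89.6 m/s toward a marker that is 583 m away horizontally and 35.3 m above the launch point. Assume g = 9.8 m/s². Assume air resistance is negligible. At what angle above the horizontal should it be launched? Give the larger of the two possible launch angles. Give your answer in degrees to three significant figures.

Trajectory: y = x tanθ − g x² (1 + tan²θ)/(2v₀²). With x = 583, y = 35.3, v₀ = 89.6, g = 9.80:
207.5 tan²θ − 583 tanθ + (242.8) = 0.
tanθ = [583 ± √(583² − 4 × 207.5 × (242.8))] / (2 × 207.5) = (583 ± 372.1) / 414.9, giving tanθ = 0.5083 or 2.302.
θ = 26.95° or 66.52°; the larger is 66.52°.

66.5°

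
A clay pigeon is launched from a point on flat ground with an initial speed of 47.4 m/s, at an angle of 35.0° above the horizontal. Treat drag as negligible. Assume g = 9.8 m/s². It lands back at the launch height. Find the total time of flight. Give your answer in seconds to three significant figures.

5.55 s

Components: vₓ = 47.40 cos 35.0° = 38.83 m/s, v_y0 = 47.40 sin 35.0° = 27.19 m/s.
It returns to y = 0 when t = 2 v_y0 / g = 2(27.19)/9.80 = 5.548 s.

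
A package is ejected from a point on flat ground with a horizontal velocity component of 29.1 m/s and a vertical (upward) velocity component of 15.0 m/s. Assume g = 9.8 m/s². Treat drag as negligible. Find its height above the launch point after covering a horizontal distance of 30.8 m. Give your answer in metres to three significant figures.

At x = 30.8 m, t = x/vₓ = 30.8/29.10 = 1.058 s.
Height: y = v_y0 t − ½ g t² = 15.00 × 1.058 − 4.900 × 1.058² = 15.88 − 5.489 = 10.39 m.

10.4 m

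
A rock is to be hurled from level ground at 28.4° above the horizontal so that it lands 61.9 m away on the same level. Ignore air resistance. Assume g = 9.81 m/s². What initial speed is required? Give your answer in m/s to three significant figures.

From R = (v₀² / g) sin 2θ: v₀ = √(gR / sin 2θ).
v₀ = √(9.81 × 61.9 / sin 56.80°) = √(607.2 / 0.8368) = √725.70 = 26.94 m/s.

26.9 m/s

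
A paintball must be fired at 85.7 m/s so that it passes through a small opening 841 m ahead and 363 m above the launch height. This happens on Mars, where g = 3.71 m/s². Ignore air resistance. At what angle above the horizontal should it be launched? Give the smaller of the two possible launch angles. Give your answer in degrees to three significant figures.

Trajectory: y = x tanθ − g x² (1 + tan²θ)/(2v₀²). With x = 841, y = 363, v₀ = 85.7, g = 3.71:
178.6 tan²θ − 841 tanθ + (541.6) = 0.
tanθ = [841 ± √(841² − 4 × 178.6 × (541.6))] / (2 × 178.6) = (841 ± 565.9) / 357.3, giving tanθ = 0.7700 or 3.938.
θ = 37.60° or 75.75°; the smaller is 37.60°.

37.6°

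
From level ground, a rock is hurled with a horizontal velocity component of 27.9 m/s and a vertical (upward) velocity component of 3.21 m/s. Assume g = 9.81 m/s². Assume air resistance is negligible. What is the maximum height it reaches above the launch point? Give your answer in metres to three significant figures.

Maximum height: H = v_y0² / (2g) = 3.210² / (2 × 9.81) = 0.5252 m.

0.525 m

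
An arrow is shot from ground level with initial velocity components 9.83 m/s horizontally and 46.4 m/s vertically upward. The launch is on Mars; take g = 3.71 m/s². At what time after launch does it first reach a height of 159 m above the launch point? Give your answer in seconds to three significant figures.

Set y = v_y0 t − ½ g t² = 159: 1.855 t² − 46.40 t + 159 = 0.
Quadratic formula: t = (46.40 ± √973.18) / 3.71 = (46.40 ± 31.20) / 3.71 → t = 4.098 s or 20.92 s.
The first (ascending) time is 4.098 s.

4.10 s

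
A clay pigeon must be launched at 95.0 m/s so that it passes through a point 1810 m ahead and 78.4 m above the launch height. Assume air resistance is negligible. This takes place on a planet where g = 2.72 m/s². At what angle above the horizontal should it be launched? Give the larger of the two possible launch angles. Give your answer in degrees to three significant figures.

Trajectory: y = x tanθ − g x² (1 + tan²θ)/(2v₀²). With x = 1810, y = 78.4, v₀ = 95.0, g = 2.72:
493.7 tan²θ − 1810 tanθ + (572.1) = 0.
tanθ = [1810 ± √(1810² − 4 × 493.7 × (572.1))] / (2 × 493.7) = (1810 ± 1465) / 987.4, giving tanθ = 0.3494 or 3.317.
θ = 19.26° or 73.22°; the larger is 73.22°.

73.2°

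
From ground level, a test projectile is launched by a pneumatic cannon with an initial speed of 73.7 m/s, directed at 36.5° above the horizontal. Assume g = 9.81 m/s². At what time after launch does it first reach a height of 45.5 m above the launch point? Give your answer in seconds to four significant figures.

Horizontal component vₓ = 73.70 cos 36.5° = 59.24 m/s; vertical v_y0 = 73.70 sin 36.5° = 43.84 m/s.
Height y(t) = 43.84 t − 4.905 t² = 45.5 gives 4.905 t² − 43.84 t + 45.5 = 0.
Quadratic formula: t = (43.84 ± √1029.1) / 9.81 = (43.84 ± 32.08) / 9.81 → t = 1.199 s or 7.739 s.
The first (ascending) time is 1.199 s.

1.199 s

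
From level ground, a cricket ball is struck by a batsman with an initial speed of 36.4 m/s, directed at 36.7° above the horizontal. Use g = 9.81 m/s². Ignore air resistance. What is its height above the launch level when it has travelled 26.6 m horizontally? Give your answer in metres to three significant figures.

15.8 m

Horizontal component vₓ = 36.40 cos 36.7° = 29.18 m/s; vertical v_y0 = 36.40 sin 36.7° = 21.75 m/s.
Time to reach x = 26.6 m: t = x/vₓ = 26.6/29.18 = 0.9114 s.
Height: y = v_y0 t − ½ g t² = 21.75 × 0.9114 − 4.905 × 0.9114² = 19.83 − 4.075 = 15.75 m.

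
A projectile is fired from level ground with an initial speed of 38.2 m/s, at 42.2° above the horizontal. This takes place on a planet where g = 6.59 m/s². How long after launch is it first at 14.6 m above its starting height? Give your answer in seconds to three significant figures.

0.618 s

Horizontal component vₓ = 38.20 cos 42.2° = 28.30 m/s; vertical v_y0 = 38.20 sin 42.2° = 25.66 m/s.
Require v_y0 t − ½ g t² = 14.6, i.e. 3.295 t² − 25.66 t + 14.6 = 0.
Quadratic formula: t = (25.66 ± √465.99) / 6.59 = (25.66 ± 21.59) / 6.59 → t = 0.6180 s or 7.169 s.
The first (ascending) time is 0.6180 s.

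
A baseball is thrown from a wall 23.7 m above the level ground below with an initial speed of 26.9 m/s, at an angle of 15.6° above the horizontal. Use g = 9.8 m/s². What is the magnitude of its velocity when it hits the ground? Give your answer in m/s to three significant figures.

34.5 m/s

Horizontal component vₓ = 26.90 cos 15.6° = 25.91 m/s; vertical v_y0 = 26.90 sin 15.6° = 7.234 m/s.
With up positive and y = 0 at the ground: y(t) = 23.7 + (7.234) t − 4.900 t². Setting y = 0 and taking the positive root: t = [7.234 + √(7.234² + 2·9.80·23.7)] / 9.80 = (7.234 + 22.73) / 9.80 = 3.058 s.
Vertical velocity at impact: v_y = v_y0 − g t = 7.234 − 9.80 × 3.058 = −22.73 m/s.
Speed: |v| = √(vₓ² + v_y²) = √(25.91² + 22.73²) = 34.47 m/s.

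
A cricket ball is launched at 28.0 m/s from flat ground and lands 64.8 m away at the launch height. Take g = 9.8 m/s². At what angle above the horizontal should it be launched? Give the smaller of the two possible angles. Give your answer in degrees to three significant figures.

Level-ground range R = v₀² sin(2θ)/g ⇒ sin(2θ) = gR/v₀² = 9.80 × 64.8 / 28.0² = 0.8100.
2θ = 54.10° or 180° − 54.10° = 125.9°, so θ = 27.05° or 62.95°.
The smaller angle is 27.05°.

27.0°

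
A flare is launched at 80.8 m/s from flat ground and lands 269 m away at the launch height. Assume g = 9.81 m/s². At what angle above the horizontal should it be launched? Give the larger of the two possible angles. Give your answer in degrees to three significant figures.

Level-ground range R = v₀² sin(2θ)/g ⇒ sin(2θ) = gR/v₀² = 9.81 × 269 / 80.8² = 0.4042.
2θ = 23.84° or 180° − 23.84° = 156.2°, so θ = 11.92° or 78.08°.
The larger angle is 78.08°.

78.1°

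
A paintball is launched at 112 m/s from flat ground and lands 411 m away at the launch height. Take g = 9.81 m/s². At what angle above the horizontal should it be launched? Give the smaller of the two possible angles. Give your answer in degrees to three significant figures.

9.37°

Level-ground range R = v₀² sin(2θ)/g ⇒ sin(2θ) = gR/v₀² = 9.81 × 411 / 112² = 0.3214.
2θ = 18.75° or 180° − 18.75° = 161.3°, so θ = 9.374° or 80.63°.
The smaller angle is 9.374°.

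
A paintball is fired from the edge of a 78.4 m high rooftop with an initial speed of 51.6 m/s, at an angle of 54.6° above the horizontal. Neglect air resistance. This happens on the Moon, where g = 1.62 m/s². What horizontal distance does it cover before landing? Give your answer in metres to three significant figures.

1610 m

vₓ = 51.60 cos 54.6° = 29.89 m/s; v_y0 = 51.60 sin 54.6° = 42.06 m/s.
The projectile lands when y = 78.4 + (42.06) t − ½·1.62·t² = 0. Positive root: t = (42.06 + √(42.06² + 2·1.62·78.4)) / 1.62 = (42.06 + 44.98) / 1.62 = 53.73 s.
Horizontal distance: R = vₓ t = 29.89 × 53.73 = 1606 m.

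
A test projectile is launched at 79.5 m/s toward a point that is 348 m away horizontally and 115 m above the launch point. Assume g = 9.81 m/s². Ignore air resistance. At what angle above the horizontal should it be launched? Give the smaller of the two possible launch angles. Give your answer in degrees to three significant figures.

37.0°

Trajectory: y = x tanθ − g x² (1 + tan²θ)/(2v₀²). With x = 348, y = 115, v₀ = 79.5, g = 9.81:
93.99 tan²θ − 348 tanθ + (209.0) = 0.
tanθ = [348 ± √(348² − 4 × 93.99 × (209.0))] / (2 × 93.99) = (348 ± 206.2) / 188.0, giving tanθ = 0.7541 or 2.949.
θ = 37.02° or 71.27°; the smaller is 37.02°.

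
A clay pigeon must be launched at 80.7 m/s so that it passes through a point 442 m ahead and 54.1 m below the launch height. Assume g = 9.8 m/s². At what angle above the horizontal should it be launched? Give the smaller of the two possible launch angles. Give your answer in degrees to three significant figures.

Trajectory: y = x tanθ − g x² (1 + tan²θ)/(2v₀²). With x = 442, y = −54.1, v₀ = 80.7, g = 9.80:
147.0 tan²θ − 442 tanθ + (92.89) = 0.
tanθ = [442 ± √(442² − 4 × 147.0 × (92.89))] / (2 × 147.0) = (442 ± 375.2) / 294.0, giving tanθ = 0.2274 or 2.780.
θ = 12.81° or 70.21°; the smaller is 12.81°.

12.8°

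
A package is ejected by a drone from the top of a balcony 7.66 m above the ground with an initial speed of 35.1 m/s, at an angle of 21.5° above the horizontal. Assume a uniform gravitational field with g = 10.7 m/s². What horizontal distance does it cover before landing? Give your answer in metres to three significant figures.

vₓ = 35.10 cos 21.5° = 32.66 m/s; v_y0 = 35.10 sin 21.5° = 12.86 m/s.
With up positive and y = 0 at the ground: y(t) = 7.66 + (12.86) t − 5.350 t². Setting y = 0 and taking the positive root: t = [12.86 + √(12.86² + 2·10.7·7.66)] / 10.7 = (12.86 + 18.15) / 10.7 = 2.898 s.
Horizontal distance: R = vₓ t = 32.66 × 2.898 = 94.66 m.

94.7 m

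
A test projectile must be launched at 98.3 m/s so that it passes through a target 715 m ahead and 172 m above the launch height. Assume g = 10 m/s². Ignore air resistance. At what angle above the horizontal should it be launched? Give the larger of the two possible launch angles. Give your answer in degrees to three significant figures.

Trajectory: y = x tanθ − g x² (1 + tan²θ)/(2v₀²). With x = 715, y = 172, v₀ = 98.3, g = 10.0:
264.5 tan²θ − 715 tanθ + (436.5) = 0.
tanθ = [715 ± √(715² − 4 × 264.5 × (436.5))] / (2 × 264.5) = (715 ± 222.1) / 529.1, giving tanθ = 0.9317 or 1.771.
θ = 42.97° or 60.55°; the larger is 60.55°.

60.6°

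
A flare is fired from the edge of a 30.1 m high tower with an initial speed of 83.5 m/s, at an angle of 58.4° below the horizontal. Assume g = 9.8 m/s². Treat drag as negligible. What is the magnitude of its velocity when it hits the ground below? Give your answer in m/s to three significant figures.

87.0 m/s

Horizontal component vₓ = 83.50 cos 58.4° = 43.75 m/s; vertical v_y0 = −71.12 m/s (downward).
The projectile lands when y = 30.1 + (−71.12) t − ½·9.80·t² = 0. Positive root: t = (−71.12 + √(71.12² + 2·9.80·30.1)) / 9.80 = (−71.12 + 75.15) / 9.80 = 0.4116 s.
Vertical velocity at impact: v_y = v_y0 − g t = −71.12 − 9.80 × 0.4116 = −75.15 m/s.
Speed: |v| = √(vₓ² + v_y²) = √(43.75² + 75.15²) = 86.96 m/s.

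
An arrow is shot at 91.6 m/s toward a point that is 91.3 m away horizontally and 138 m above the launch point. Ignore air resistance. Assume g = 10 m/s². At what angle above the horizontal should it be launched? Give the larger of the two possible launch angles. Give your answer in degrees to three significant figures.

Trajectory: y = x tanθ − g x² (1 + tan²θ)/(2v₀²). With x = 91.3, y = 138, v₀ = 91.6, g = 10.0:
4.967 tan²θ − 91.3 tanθ + (143.0) = 0.
tanθ = [91.3 ± √(91.3² − 4 × 4.967 × (143.0))] / (2 × 4.967) = (91.3 ± 74.13) / 9.935, giving tanθ = 1.728 or 16.65.
θ = 59.95° or 86.56°; the larger is 86.56°.

86.6°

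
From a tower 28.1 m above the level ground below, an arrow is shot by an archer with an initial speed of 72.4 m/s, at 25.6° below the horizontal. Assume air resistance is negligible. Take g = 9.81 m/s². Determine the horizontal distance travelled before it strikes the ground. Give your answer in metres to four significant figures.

Horizontal component vₓ = 72.40 cos 25.6° = 65.29 m/s; vertical v_y0 = −31.28 m/s (downward).
Vertical motion (up positive, ground at y = 0): 4.905 t² − (−31.28) t − 28.1 = 0, so t = (−31.28 + √(31.28² + 2·9.81·28.1)) / 9.81 = (−31.28 + 39.11) / 9.81 = 0.7983 s.
Horizontal distance: R = vₓ t = 65.29 × 0.7983 = 52.12 m.

52.12 m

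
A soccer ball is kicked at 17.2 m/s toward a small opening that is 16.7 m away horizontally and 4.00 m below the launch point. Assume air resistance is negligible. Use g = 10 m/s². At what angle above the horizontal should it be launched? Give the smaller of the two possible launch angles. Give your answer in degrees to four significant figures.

2.477°

Trajectory: y = x tanθ − g x² (1 + tan²θ)/(2v₀²). With x = 16.7, y = −4.00, v₀ = 17.2, g = 10.0:
4.714 tan²θ − 16.7 tanθ + (0.7135) = 0.
tanθ = [16.7 ± √(16.7² − 4 × 4.714 × (0.7135))] / (2 × 4.714) = (16.7 ± 16.29) / 9.427, giving tanθ = 0.04325 or 3.500.
θ = 2.477° or 74.05°; the smaller is 2.477°.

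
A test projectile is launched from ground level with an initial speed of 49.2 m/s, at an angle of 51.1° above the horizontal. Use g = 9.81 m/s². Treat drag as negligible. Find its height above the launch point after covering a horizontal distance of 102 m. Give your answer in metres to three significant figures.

Components: vₓ = 49.20 cos 51.1° = 30.90 m/s, v_y0 = 49.20 sin 51.1° = 38.29 m/s.
x = vₓ t ⇒ t = 102/30.90 = 3.301 s.
Height: y = v_y0 t − ½ g t² = 38.29 × 3.301 − 4.905 × 3.301² = 126.4 − 53.46 = 72.95 m.

72.9 m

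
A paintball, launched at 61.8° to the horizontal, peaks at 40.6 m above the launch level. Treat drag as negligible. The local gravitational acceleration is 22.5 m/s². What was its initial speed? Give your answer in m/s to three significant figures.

At the peak v_y = 0, so v_y0 = √(2gH) = √(2 × 22.5 × 40.6) = 42.74 m/s.
v_y0 = v₀ sin θ ⇒ v₀ = 42.74 / sin 61.8° = 48.50 m/s.

48.5 m/s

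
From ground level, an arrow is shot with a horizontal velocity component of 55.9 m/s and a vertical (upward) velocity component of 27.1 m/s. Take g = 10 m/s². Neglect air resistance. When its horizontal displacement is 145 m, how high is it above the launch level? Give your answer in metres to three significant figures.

36.7 m

At x = 145 m, t = x/vₓ = 145/55.90 = 2.594 s.
Height: y = v_y0 t − ½ g t² = 27.10 × 2.594 − 5.000 × 2.594² = 70.30 − 33.64 = 36.65 m.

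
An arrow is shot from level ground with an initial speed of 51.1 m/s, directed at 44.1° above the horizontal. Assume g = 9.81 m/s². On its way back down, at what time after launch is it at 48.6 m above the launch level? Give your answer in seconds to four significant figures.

5.423 s

vₓ = 51.10 cos 44.1° = 36.70 m/s; v_y0 = 51.10 sin 44.1° = 35.56 m/s.
Require v_y0 t − ½ g t² = 48.6, i.e. 4.905 t² − 35.56 t + 48.6 = 0.
t = [35.56 ± √(35.56² − 2·9.81·48.6)] / 9.81 = (35.56 ± 17.64) / 9.81, so t = 1.827 s or t = 5.423 s.
The descending-branch root is 5.423 s.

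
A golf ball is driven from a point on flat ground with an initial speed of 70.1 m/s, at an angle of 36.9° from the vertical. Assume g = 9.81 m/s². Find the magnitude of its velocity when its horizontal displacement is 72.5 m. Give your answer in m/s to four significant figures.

57.49 m/s

Resolve: vₓ = 70.10 sin 36.9° = 42.09 m/s and v_y0 = 70.10 cos 36.9° = 56.06 m/s.
At x = 72.5 m, t = x/vₓ = 72.5/42.09 = 1.723 s.
Vertical velocity there: v_y = v_y0 − g t = 56.06 − 9.81 × 1.723 = 39.16 m/s.
Speed: √(vₓ² + v_y²) = √(42.09² + 39.16²) = 57.49 m/s.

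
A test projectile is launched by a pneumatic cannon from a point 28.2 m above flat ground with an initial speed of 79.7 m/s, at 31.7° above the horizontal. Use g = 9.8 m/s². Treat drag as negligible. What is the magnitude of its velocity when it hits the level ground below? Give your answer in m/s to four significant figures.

Components: vₓ = 79.70 cos 31.7° = 67.81 m/s, v_y0 = 79.70 sin 31.7° = 41.88 m/s.
Vertical motion (up positive, ground at y = 0): 4.900 t² − (41.88) t − 28.2 = 0, so t = (41.88 + √(41.88² + 2·9.80·28.2)) / 9.80 = (41.88 + 48.03) / 9.80 = 9.174 s.
Vertical velocity at impact: v_y = v_y0 − g t = 41.88 − 9.80 × 9.174 = −48.03 m/s.
Speed: |v| = √(vₓ² + v_y²) = √(67.81² + 48.03²) = 83.10 m/s.

83.10 m/s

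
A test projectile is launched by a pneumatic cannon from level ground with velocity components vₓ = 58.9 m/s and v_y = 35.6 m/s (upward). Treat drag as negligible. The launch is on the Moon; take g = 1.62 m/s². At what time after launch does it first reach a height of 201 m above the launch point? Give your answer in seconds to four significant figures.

6.653 s

Set y = v_y0 t − ½ g t² = 201: 0.8100 t² − 35.60 t + 201 = 0.
t = [35.60 ± √(35.60² − 2·1.62·201)] / 1.62 = (35.60 ± 24.82) / 1.62, so t = 6.653 s or t = 37.30 s.
The first (ascending) time is 6.653 s.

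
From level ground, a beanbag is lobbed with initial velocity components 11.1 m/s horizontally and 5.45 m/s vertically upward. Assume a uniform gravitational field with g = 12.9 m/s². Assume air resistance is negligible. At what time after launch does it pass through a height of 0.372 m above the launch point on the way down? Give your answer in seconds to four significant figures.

0.7701 s

Require v_y0 t − ½ g t² = 0.372, i.e. 6.450 t² − 5.450 t + 0.372 = 0.
t = [5.450 ± √(5.450² − 2·12.9·0.372)] / 12.9 = (5.450 ± 4.484) / 12.9, so t = 0.07490 s or t = 0.7701 s.
The descending-branch root is 0.7701 s.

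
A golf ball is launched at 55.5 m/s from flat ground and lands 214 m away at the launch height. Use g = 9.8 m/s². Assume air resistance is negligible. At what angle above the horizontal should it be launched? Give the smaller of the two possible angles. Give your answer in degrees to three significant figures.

R = v₀² sin 2θ / g gives sin 2θ = gR/v₀² = 9.80·214/55.5² = 0.6809.
2θ = 42.91° or 180° − 42.91° = 137.1°, so θ = 21.46° or 68.54°.
The smaller angle is 21.46°.

21.5°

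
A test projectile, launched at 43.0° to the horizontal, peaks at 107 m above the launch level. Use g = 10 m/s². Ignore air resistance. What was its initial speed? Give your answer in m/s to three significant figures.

67.8 m/s

At the peak v_y = 0, so v_y0 = √(2gH) = √(2 × 10.0 × 107) = 46.26 m/s.
v_y0 = v₀ sin θ ⇒ v₀ = 46.26 / sin 43.0° = 67.83 m/s.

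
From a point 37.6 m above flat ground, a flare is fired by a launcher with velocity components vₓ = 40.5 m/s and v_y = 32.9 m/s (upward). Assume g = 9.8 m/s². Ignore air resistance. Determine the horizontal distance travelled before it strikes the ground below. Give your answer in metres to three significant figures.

312 m

With up positive and y = 0 at the ground: y(t) = 37.6 + (32.90) t − 4.900 t². Setting y = 0 and taking the positive root: t = [32.90 + √(32.90² + 2·9.80·37.6)] / 9.80 = (32.90 + 42.65) / 9.80 = 7.710 s.
Horizontal distance: R = vₓ t = 40.50 × 7.710 = 312.2 m.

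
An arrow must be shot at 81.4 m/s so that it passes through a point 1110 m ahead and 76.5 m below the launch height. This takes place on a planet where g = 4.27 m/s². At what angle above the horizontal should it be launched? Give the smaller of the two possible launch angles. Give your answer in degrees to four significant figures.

Trajectory: y = x tanθ − g x² (1 + tan²θ)/(2v₀²). With x = 1110, y = −76.5, v₀ = 81.4, g = 4.27:
397.0 tan²θ − 1110 tanθ + (320.5) = 0.
tanθ = [1110 ± √(1110² − 4 × 397.0 × (320.5))] / (2 × 397.0) = (1110 ± 850.4) / 794.0, giving tanθ = 0.3270 or 2.469.
θ = 18.11° or 67.95°; the smaller is 18.11°.

18.11°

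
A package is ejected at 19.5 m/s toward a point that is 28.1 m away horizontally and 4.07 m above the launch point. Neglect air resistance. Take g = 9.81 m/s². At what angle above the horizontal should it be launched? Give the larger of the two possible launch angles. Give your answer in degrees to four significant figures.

64.42°

Trajectory: y = x tanθ − g x² (1 + tan²θ)/(2v₀²). With x = 28.1, y = 4.07, v₀ = 19.5, g = 9.81:
10.19 tan²θ − 28.1 tanθ + (14.26) = 0.
tanθ = [28.1 ± √(28.1² − 4 × 10.19 × (14.26))] / (2 × 10.19) = (28.1 ± 14.45) / 20.37, giving tanθ = 0.6701 or 2.089.
θ = 33.82° or 64.42°; the larger is 64.42°.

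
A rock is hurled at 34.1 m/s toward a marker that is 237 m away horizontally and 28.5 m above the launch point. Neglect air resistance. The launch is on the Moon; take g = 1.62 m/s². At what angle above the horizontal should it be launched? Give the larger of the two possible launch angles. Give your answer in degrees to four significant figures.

Trajectory: y = x tanθ − g x² (1 + tan²θ)/(2v₀²). With x = 237, y = 28.5, v₀ = 34.1, g = 1.62:
39.13 tan²θ − 237 tanθ + (67.63) = 0.
tanθ = [237 ± √(237² − 4 × 39.13 × (67.63))] / (2 × 39.13) = (237 ± 213.5) / 78.25, giving tanθ = 0.3002 or 5.757.
θ = 16.71° or 80.15°; the larger is 80.15°.

80.15°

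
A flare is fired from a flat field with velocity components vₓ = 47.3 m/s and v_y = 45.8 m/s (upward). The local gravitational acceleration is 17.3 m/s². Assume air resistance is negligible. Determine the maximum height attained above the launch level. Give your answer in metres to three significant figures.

60.6 m

At the apex v_y = 0, so H = v_y0²/(2g) = 45.80²/34.60 = 60.63 m.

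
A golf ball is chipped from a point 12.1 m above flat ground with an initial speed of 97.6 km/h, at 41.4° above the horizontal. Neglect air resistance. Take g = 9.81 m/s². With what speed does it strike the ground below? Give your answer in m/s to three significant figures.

Convert: 97.6 km/h = 97.6/3.6 = 27.11 m/s.
Resolve: vₓ = 27.11 cos 41.4° = 20.34 m/s and v_y0 = 27.11 sin 41.4° = 17.93 m/s.
With up positive and y = 0 at the ground: y(t) = 12.1 + (17.93) t − 4.905 t². Setting y = 0 and taking the positive root: t = [17.93 + √(17.93² + 2·9.81·12.1)] / 9.81 = (17.93 + 23.64) / 9.81 = 4.237 s.
Vertical velocity at impact: v_y = v_y0 − g t = 17.93 − 9.81 × 4.237 = −23.64 m/s.
Speed: |v| = √(vₓ² + v_y²) = √(20.34² + 23.64²) = 31.18 m/s.

31.2 m/s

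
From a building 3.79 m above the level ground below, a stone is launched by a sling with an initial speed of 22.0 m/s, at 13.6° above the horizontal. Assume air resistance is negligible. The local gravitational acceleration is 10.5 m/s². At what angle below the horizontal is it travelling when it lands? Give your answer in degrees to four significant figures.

25.75°

Horizontal component vₓ = 22.00 cos 13.6° = 21.38 m/s; vertical v_y0 = 22.00 sin 13.6° = 5.173 m/s.
The projectile lands when y = 3.79 + (5.173) t − ½·10.5·t² = 0. Positive root: t = (5.173 + √(5.173² + 2·10.5·3.79)) / 10.5 = (5.173 + 10.31) / 10.5 = 1.475 s.
At impact: v_y = v_y0 − g t = −10.31 m/s; vₓ = 21.38 m/s.
Angle below horizontal: arctan(|v_y|/vₓ) = arctan(10.31/21.38) = 25.75°.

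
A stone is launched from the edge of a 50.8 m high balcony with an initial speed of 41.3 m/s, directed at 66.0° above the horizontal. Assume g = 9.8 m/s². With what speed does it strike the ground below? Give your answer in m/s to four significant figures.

51.97 m/s

vₓ = 41.30 cos 66.0° = 16.80 m/s; v_y0 = 41.30 sin 66.0° = 37.73 m/s.
With up positive and y = 0 at the ground: y(t) = 50.8 + (37.73) t − 4.900 t². Setting y = 0 and taking the positive root: t = [37.73 + √(37.73² + 2·9.80·50.8)] / 9.80 = (37.73 + 49.19) / 9.80 = 8.869 s.
Vertical velocity at impact: v_y = v_y0 − g t = 37.73 − 9.80 × 8.869 = −49.19 m/s.
Speed: |v| = √(vₓ² + v_y²) = √(16.80² + 49.19²) = 51.97 m/s.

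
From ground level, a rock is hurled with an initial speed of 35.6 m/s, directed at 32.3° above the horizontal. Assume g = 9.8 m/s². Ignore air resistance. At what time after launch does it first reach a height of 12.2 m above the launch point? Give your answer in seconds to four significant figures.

0.8106 s

Components: vₓ = 35.60 cos 32.3° = 30.09 m/s, v_y0 = 35.60 sin 32.3° = 19.02 m/s.
Require v_y0 t − ½ g t² = 12.2, i.e. 4.900 t² − 19.02 t + 12.2 = 0.
t = [19.02 ± √(19.02² − 2·9.80·12.2)] / 9.80 = (19.02 ± 11.08) / 9.80, so t = 0.8106 s or t = 3.072 s.
The first (ascending) time is 0.8106 s.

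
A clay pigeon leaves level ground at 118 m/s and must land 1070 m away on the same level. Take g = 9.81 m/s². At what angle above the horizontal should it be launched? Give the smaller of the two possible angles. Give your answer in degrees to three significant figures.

24.5°

Level-ground range R = v₀² sin(2θ)/g ⇒ sin(2θ) = gR/v₀² = 9.81 × 1070 / 118² = 0.7539.
2θ = 48.93° or 180° − 48.93° = 131.1°, so θ = 24.46° or 65.54°.
The smaller angle is 24.46°.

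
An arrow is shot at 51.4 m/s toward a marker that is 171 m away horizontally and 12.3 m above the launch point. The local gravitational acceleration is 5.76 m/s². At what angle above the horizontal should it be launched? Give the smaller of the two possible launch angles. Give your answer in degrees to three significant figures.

Trajectory: y = x tanθ − g x² (1 + tan²θ)/(2v₀²). With x = 171, y = 12.3, v₀ = 51.4, g = 5.76:
31.88 tan²θ − 171 tanθ + (44.18) = 0.
tanθ = [171 ± √(171² − 4 × 31.88 × (44.18))] / (2 × 31.88) = (171 ± 153.7) / 63.75, giving tanθ = 0.2721 or 5.092.
θ = 15.22° or 78.89°; the smaller is 15.22°.

15.2°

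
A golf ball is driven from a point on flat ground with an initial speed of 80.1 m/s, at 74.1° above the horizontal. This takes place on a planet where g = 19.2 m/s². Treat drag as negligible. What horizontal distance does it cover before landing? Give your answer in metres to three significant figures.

Horizontal component vₓ = 80.10 cos 74.1° = 21.94 m/s; vertical v_y0 = 80.10 sin 74.1° = 77.04 m/s.
Flight time T = 2 v_y0 / g = 8.025 s.
Range: R = vₓ T = 21.94 × 8.025 = 176.1 m.

176 m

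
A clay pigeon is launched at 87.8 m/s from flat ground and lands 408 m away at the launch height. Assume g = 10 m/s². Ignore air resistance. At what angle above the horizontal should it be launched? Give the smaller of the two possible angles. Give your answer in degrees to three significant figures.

16.0°

R = v₀² sin 2θ / g gives sin 2θ = gR/v₀² = 10.0·408/87.8² = 0.5293.
2θ = 31.96° or 180° − 31.96° = 148.0°, so θ = 15.98° or 74.02°.
The smaller angle is 15.98°.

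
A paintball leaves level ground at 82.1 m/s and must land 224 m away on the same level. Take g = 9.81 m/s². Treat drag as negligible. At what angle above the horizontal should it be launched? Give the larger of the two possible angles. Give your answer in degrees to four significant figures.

80.49°

From R = (v₀²/g) sin 2θ: sin 2θ = 9.81 × 224 / 6740.4 = 0.3260.
2θ = 19.03° or 180° − 19.03° = 161.0°, so θ = 9.513° or 80.49°.
The larger angle is 80.49°.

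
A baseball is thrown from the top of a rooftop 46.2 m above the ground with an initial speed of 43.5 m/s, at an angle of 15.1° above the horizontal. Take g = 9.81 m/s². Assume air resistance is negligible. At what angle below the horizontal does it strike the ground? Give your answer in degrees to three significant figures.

37.5°

Horizontal component vₓ = 43.50 cos 15.1° = 42.00 m/s; vertical v_y0 = 43.50 sin 15.1° = 11.33 m/s.
With up positive and y = 0 at the ground: y(t) = 46.2 + (11.33) t − 4.905 t². Setting y = 0 and taking the positive root: t = [11.33 + √(11.33² + 2·9.81·46.2)] / 9.81 = (11.33 + 32.17) / 9.81 = 4.434 s.
At impact: v_y = v_y0 − g t = −32.17 m/s; vₓ = 42.00 m/s.
Angle below horizontal: arctan(|v_y|/vₓ) = arctan(32.17/42.00) = 37.45°.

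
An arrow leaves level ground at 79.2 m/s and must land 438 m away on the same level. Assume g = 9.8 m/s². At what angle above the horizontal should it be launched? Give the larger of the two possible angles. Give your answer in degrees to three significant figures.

Level-ground range R = v₀² sin(2θ)/g ⇒ sin(2θ) = gR/v₀² = 9.80 × 438 / 79.2² = 0.6843.
2θ = 43.18° or 180° − 43.18° = 136.8°, so θ = 21.59° or 68.41°.
The larger angle is 68.41°.

68.4°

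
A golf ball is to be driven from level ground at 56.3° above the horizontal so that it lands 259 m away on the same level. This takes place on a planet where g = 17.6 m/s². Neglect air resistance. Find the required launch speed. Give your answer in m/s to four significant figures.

70.27 m/s

On level ground R = v₀² sin 2θ / g ⇒ v₀ = √(gR / sin 2θ).
v₀ = √(17.6 × 259 / sin 112.6°) = √(4558 / 0.9232) = √4937.6 = 70.27 m/s.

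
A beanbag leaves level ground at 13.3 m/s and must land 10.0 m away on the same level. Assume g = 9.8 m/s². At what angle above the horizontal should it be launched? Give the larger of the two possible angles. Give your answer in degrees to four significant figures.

73.18°

R = v₀² sin 2θ / g gives sin 2θ = gR/v₀² = 9.80·10.0/13.3² = 0.5540.
2θ = 33.64° or 180° − 33.64° = 146.4°, so θ = 16.82° or 73.18°.
The larger angle is 73.18°.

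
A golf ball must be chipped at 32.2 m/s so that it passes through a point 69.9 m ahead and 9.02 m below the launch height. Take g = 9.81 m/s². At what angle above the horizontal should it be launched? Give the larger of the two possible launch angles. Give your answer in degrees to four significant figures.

Trajectory: y = x tanθ − g x² (1 + tan²θ)/(2v₀²). With x = 69.9, y = −9.02, v₀ = 32.2, g = 9.81:
23.11 tan²θ − 69.9 tanθ + (14.09) = 0.
tanθ = [69.9 ± √(69.9² − 4 × 23.11 × (14.09))] / (2 × 23.11) = (69.9 ± 59.86) / 46.23, giving tanθ = 0.2172 or 2.807.
θ = 12.26° or 70.39°; the larger is 70.39°.

70.39°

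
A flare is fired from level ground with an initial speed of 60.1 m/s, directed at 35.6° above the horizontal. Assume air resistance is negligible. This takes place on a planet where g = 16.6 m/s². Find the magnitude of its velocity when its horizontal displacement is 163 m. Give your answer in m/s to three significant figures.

52.9 m/s

Components: vₓ = 60.10 cos 35.6° = 48.87 m/s, v_y0 = 60.10 sin 35.6° = 34.99 m/s.
At x = 163 m, t = x/vₓ = 163/48.87 = 3.336 s.
Vertical velocity there: v_y = v_y0 − g t = 34.99 − 16.6 × 3.336 = −20.38 m/s.
Speed: √(vₓ² + v_y²) = √(48.87² + 20.38²) = 52.95 m/s.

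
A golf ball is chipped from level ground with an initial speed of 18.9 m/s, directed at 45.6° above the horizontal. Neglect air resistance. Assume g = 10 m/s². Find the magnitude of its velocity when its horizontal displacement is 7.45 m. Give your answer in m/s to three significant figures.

Components: vₓ = 18.90 cos 45.6° = 13.22 m/s, v_y0 = 18.90 sin 45.6° = 13.50 m/s.
Time to reach x = 7.45 m: t = x/vₓ = 7.45/13.22 = 0.5634 s.
Vertical velocity there: v_y = v_y0 − g t = 13.50 − 10.0 × 0.5634 = 7.870 m/s.
Speed: √(vₓ² + v_y²) = √(13.22² + 7.870²) = 15.39 m/s.

15.4 m/s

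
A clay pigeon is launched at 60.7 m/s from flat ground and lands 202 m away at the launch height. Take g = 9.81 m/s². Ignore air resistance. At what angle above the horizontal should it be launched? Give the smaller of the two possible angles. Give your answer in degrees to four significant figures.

R = v₀² sin 2θ / g gives sin 2θ = gR/v₀² = 9.81·202/60.7² = 0.5378.
2θ = 32.54° or 180° − 32.54° = 147.5°, so θ = 16.27° or 73.73°.
The smaller angle is 16.27°.

16.27°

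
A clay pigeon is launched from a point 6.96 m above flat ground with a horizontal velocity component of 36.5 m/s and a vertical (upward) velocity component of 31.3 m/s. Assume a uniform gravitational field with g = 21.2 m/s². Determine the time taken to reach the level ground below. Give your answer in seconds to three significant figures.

Vertical motion (up positive, ground at y = 0): 10.60 t² − (31.30) t − 6.96 = 0, so t = (31.30 + √(31.30² + 2·21.2·6.96)) / 21.2 = (31.30 + 35.70) / 21.2 = 3.161 s.

3.16 s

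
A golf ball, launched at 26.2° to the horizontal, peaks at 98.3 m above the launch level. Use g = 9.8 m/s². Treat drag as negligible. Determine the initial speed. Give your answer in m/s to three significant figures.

At the peak v_y = 0, so v_y0 = √(2gH) = √(2 × 9.80 × 98.3) = 43.89 m/s.
v_y0 = v₀ sin θ ⇒ v₀ = 43.89 / sin 26.2° = 99.42 m/s.

99.4 m/s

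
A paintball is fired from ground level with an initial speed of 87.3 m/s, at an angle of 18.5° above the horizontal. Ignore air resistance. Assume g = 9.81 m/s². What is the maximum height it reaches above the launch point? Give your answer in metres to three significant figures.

Resolve: vₓ = 87.30 cos 18.5° = 82.79 m/s and v_y0 = 87.30 sin 18.5° = 27.70 m/s.
Maximum height: H = v_y0² / (2g) = 27.70² / (2 × 9.81) = 39.11 m.

39.1 m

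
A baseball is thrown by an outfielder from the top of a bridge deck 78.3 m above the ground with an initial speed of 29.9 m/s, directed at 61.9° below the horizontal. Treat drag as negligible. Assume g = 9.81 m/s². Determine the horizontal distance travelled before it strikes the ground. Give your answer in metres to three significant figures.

30.0 m

Components: vₓ = 29.90 cos 61.9° = 14.08 m/s, v_y0 = −26.38 m/s (downward).
The projectile lands when y = 78.3 + (−26.38) t − ½·9.81·t² = 0. Positive root: t = (−26.38 + √(26.38² + 2·9.81·78.3)) / 9.81 = (−26.38 + 47.24) / 9.81 = 2.127 s.
Horizontal distance: R = vₓ t = 14.08 × 2.127 = 29.96 m.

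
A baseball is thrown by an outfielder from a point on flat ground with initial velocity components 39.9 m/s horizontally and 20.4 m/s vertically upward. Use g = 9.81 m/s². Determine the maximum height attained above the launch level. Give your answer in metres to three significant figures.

21.2 m

At the apex v_y = 0, so H = v_y0²/(2g) = 20.40²/19.62 = 21.21 m.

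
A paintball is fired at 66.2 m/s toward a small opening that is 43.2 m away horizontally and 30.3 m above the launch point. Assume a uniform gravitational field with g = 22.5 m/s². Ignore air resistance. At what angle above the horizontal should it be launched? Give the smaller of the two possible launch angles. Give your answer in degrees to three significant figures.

Trajectory: y = x tanθ − g x² (1 + tan²θ)/(2v₀²). With x = 43.2, y = 30.3, v₀ = 66.2, g = 22.5:
4.791 tan²θ − 43.2 tanθ + (35.09) = 0.
tanθ = [43.2 ± √(43.2² − 4 × 4.791 × (35.09))] / (2 × 4.791) = (43.2 ± 34.55) / 9.582, giving tanθ = 0.9026 or 8.115.
θ = 42.07° or 82.97°; the smaller is 42.07°.

42.1°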